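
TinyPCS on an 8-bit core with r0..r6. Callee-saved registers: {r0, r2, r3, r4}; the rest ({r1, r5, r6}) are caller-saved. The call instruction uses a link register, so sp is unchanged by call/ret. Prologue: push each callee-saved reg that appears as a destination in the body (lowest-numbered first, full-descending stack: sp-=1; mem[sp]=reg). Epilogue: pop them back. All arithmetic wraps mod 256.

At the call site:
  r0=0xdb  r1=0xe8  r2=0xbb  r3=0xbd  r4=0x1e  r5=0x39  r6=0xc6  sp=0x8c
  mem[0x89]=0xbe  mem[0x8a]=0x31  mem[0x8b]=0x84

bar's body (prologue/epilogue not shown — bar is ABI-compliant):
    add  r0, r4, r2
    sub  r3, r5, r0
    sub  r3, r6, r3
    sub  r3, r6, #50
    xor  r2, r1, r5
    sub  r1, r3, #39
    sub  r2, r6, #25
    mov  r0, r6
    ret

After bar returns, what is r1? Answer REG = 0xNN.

prologue: push r0 -> mem[0x8b]=0xdb, sp=0x8b
prologue: push r2 -> mem[0x8a]=0xbb, sp=0x8a
prologue: push r3 -> mem[0x89]=0xbd, sp=0x89
body[0] add  r0, r4, r2 -> r0=0xd9
body[1] sub  r3, r5, r0 -> r3=0x60
body[2] sub  r3, r6, r3 -> r3=0x66
body[3] sub  r3, r6, #50 -> r3=0x94
body[4] xor  r2, r1, r5 -> r2=0xd1
body[5] sub  r1, r3, #39 -> r1=0x6d
body[6] sub  r2, r6, #25 -> r2=0xad
body[7] mov  r0, r6 -> r0=0xc6
epilogue: pop r3=0xbd, sp=0x8a
epilogue: pop r2=0xbb, sp=0x8b
epilogue: pop r0=0xdb, sp=0x8c
r1 is caller-saved -> body value

REG = 0x6d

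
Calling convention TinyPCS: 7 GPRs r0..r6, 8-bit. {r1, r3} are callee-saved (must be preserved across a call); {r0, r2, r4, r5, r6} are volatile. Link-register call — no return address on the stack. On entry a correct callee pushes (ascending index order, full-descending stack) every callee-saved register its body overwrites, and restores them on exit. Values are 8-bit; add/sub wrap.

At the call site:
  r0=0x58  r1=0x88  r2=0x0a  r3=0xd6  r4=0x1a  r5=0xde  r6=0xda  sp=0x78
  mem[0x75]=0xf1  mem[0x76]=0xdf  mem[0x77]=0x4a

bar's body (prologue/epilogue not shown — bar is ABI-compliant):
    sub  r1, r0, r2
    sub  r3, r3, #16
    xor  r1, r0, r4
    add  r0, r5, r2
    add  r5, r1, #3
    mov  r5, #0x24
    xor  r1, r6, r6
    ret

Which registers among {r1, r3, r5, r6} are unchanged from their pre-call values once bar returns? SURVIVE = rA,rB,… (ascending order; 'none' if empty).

prologue: push r1 → mem[0x77]=0x88, sp=0x77
prologue: push r3 → mem[0x76]=0xd6, sp=0x76
body[0] sub  r1, r0, r2 → r1=0x4e
body[1] sub  r3, r3, #16 → r3=0xc6
body[2] xor  r1, r0, r4 → r1=0x42
body[3] add  r0, r5, r2 → r0=0xe8
body[4] add  r5, r1, #3 → r5=0x45
body[5] mov  r5, #0x24 → r5=0x24
body[6] xor  r1, r6, r6 → r1=0x00
epilogue: pop r3=0xd6, sp=0x77
epilogue: pop r1=0x88, sp=0x78
r1: callee-saved, written=True
r3: callee-saved, written=True
r5: caller-saved, written=True
r6: caller-saved, written=False

SURVIVE = r1,r3,r6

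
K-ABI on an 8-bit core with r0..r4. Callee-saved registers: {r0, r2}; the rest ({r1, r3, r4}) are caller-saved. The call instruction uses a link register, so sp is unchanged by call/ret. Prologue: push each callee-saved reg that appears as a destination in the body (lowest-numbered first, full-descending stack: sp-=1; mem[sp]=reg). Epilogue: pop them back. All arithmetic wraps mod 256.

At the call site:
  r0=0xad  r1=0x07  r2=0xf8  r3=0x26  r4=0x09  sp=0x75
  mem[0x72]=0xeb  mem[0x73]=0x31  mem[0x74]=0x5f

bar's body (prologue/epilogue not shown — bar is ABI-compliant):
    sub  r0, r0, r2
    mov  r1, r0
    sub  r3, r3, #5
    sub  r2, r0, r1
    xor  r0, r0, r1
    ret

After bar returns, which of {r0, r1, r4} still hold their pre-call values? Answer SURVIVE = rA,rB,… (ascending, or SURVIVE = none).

prologue: push r0 -> mem[0x74]=0xad, sp=0x74
prologue: push r2 -> mem[0x73]=0xf8, sp=0x73
body[0] sub  r0, r0, r2 -> r0=0xb5
body[1] mov  r1, r0 -> r1=0xb5
body[2] sub  r3, r3, #5 -> r3=0x21
body[3] sub  r2, r0, r1 -> r2=0x00
body[4] xor  r0, r0, r1 -> r0=0x00
epilogue: pop r2=0xf8, sp=0x74
epilogue: pop r0=0xad, sp=0x75
r0: callee-saved, written=True
r1: caller-saved, written=True
r4: caller-saved, written=False

SURVIVE = r0,r4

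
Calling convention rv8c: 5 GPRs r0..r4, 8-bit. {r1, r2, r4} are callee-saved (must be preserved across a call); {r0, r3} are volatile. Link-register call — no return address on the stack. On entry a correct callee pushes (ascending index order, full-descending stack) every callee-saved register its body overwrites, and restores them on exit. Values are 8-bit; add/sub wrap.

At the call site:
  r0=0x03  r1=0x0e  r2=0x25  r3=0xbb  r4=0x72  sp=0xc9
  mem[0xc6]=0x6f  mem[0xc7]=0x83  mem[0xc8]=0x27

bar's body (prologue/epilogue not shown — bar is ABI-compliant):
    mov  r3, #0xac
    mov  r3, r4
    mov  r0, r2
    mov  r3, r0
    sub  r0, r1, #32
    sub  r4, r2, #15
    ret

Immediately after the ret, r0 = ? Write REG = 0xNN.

REG = 0xee

prologue: push r4 → mem[0xc8]=0x72, sp=0xc8
body[0] mov  r3, #0xac → r3=0xac
body[1] mov  r3, r4 → r3=0x72
body[2] mov  r0, r2 → r0=0x25
body[3] mov  r3, r0 → r3=0x25
body[4] sub  r0, r1, #32 → r0=0xee
body[5] sub  r4, r2, #15 → r4=0x16
epilogue: pop r4=0x72, sp=0xc9
r0 is caller-saved → body value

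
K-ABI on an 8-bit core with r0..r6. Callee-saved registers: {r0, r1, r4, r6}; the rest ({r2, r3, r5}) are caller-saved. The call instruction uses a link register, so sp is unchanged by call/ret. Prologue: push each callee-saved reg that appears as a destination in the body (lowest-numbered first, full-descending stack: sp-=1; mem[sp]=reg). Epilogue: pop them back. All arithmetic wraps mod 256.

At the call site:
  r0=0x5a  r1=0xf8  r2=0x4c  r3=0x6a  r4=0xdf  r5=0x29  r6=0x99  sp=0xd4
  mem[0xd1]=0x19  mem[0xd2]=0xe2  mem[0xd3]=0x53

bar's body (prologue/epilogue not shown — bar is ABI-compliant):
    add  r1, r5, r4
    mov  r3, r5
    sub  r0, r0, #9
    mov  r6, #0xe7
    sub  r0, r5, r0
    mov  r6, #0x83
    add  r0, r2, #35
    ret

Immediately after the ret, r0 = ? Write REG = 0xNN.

REG = 0x5a

prologue: push r0 → mem[0xd3]=0x5a, sp=0xd3
prologue: push r1 → mem[0xd2]=0xf8, sp=0xd2
prologue: push r6 → mem[0xd1]=0x99, sp=0xd1
body[0] add  r1, r5, r4 → r1=0x08
body[1] mov  r3, r5 → r3=0x29
body[2] sub  r0, r0, #9 → r0=0x51
body[3] mov  r6, #0xe7 → r6=0xe7
body[4] sub  r0, r5, r0 → r0=0xd8
body[5] mov  r6, #0x83 → r6=0x83
body[6] add  r0, r2, #35 → r0=0x6f
epilogue: pop r6=0x99, sp=0xd2
epilogue: pop r1=0xf8, sp=0xd3
epilogue: pop r0=0x5a, sp=0xd4
r0 is callee-saved → restored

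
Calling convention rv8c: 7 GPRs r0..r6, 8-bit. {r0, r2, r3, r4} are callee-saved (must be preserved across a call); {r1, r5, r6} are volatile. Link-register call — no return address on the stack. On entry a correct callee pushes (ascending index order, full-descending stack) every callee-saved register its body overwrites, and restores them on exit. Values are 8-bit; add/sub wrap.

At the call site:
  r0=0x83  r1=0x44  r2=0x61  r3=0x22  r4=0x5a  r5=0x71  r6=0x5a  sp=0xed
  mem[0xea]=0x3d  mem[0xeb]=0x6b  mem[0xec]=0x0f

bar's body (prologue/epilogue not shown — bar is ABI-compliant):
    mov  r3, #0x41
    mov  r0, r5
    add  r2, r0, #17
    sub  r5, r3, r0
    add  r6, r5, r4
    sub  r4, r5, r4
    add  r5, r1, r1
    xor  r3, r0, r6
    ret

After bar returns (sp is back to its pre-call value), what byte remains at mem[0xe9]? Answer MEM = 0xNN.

prologue: push r0 → mem[0xec]=0x83, sp=0xec
prologue: push r2 → mem[0xeb]=0x61, sp=0xeb
prologue: push r3 → mem[0xea]=0x22, sp=0xea
prologue: push r4 → mem[0xe9]=0x5a, sp=0xe9
body[0] mov  r3, #0x41 → r3=0x41
body[1] mov  r0, r5 → r0=0x71
body[2] add  r2, r0, #17 → r2=0x82
body[3] sub  r5, r3, r0 → r5=0xd0
body[4] add  r6, r5, r4 → r6=0x2a
body[5] sub  r4, r5, r4 → r4=0x76
body[6] add  r5, r1, r1 → r5=0x88
body[7] xor  r3, r0, r6 → r3=0x5b
epilogue: pop r4=0x5a, sp=0xea
epilogue: pop r3=0x22, sp=0xeb
epilogue: pop r2=0x61, sp=0xec
epilogue: pop r0=0x83, sp=0xed
prologue pushed ['r0', 'r2', 'r3', 'r4'] at ['0xec', '0xeb', '0xea', '0xe9']

MEM = 0x5a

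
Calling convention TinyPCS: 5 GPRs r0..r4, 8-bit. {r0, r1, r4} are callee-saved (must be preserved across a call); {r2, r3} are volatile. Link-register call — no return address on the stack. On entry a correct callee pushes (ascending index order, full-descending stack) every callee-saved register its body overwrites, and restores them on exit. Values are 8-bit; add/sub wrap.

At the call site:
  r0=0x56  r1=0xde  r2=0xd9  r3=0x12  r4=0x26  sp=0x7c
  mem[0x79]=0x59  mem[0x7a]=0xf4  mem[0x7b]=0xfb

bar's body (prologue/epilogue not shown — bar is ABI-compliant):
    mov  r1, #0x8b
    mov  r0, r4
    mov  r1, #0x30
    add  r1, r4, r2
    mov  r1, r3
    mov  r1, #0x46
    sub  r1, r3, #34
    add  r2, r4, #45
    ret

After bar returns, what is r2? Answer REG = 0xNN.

REG = 0x53

prologue: push r0 -> mem[0x7b]=0x56, sp=0x7b
prologue: push r1 -> mem[0x7a]=0xde, sp=0x7a
body[0] mov  r1, #0x8b -> r1=0x8b
body[1] mov  r0, r4 -> r0=0x26
body[2] mov  r1, #0x30 -> r1=0x30
body[3] add  r1, r4, r2 -> r1=0xff
body[4] mov  r1, r3 -> r1=0x12
body[5] mov  r1, #0x46 -> r1=0x46
body[6] sub  r1, r3, #34 -> r1=0xf0
body[7] add  r2, r4, #45 -> r2=0x53
epilogue: pop r1=0xde, sp=0x7b
epilogue: pop r0=0x56, sp=0x7c
r2 is caller-saved -> body value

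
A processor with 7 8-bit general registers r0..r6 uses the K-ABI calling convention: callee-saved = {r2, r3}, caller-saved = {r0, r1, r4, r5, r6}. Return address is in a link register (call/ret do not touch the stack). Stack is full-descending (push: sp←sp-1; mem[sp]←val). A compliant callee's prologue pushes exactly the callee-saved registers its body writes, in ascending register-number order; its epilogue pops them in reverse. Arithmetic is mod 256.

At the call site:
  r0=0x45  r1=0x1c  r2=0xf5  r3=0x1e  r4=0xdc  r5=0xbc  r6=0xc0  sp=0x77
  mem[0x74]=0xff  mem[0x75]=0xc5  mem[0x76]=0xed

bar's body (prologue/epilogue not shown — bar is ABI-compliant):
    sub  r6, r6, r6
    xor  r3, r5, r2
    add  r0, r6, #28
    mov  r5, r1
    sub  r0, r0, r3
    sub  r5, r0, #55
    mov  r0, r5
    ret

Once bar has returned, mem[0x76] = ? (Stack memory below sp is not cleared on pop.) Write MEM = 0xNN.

MEM = 0x1e

prologue: push r3 -> mem[0x76]=0x1e, sp=0x76
body[0] sub  r6, r6, r6 -> r6=0x00
body[1] xor  r3, r5, r2 -> r3=0x49
body[2] add  r0, r6, #28 -> r0=0x1c
body[3] mov  r5, r1 -> r5=0x1c
body[4] sub  r0, r0, r3 -> r0=0xd3
body[5] sub  r5, r0, #55 -> r5=0x9c
body[6] mov  r0, r5 -> r0=0x9c
epilogue: pop r3=0x1e, sp=0x77
prologue pushed ['r3'] at ['0x76']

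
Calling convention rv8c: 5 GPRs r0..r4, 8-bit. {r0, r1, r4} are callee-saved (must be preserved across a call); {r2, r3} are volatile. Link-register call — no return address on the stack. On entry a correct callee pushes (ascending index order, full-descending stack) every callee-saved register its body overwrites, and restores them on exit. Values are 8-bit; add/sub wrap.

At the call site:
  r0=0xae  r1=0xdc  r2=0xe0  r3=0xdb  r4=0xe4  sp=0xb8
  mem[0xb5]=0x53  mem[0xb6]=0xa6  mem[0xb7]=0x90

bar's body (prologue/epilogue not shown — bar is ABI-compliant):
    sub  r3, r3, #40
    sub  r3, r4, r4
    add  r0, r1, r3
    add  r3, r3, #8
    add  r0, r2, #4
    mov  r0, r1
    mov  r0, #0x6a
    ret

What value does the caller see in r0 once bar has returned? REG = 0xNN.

REG = 0xae

prologue: push r0 -> mem[0xb7]=0xae, sp=0xb7
body[0] sub  r3, r3, #40 -> r3=0xb3
body[1] sub  r3, r4, r4 -> r3=0x00
body[2] add  r0, r1, r3 -> r0=0xdc
body[3] add  r3, r3, #8 -> r3=0x08
body[4] add  r0, r2, #4 -> r0=0xe4
body[5] mov  r0, r1 -> r0=0xdc
body[6] mov  r0, #0x6a -> r0=0x6a
epilogue: pop r0=0xae, sp=0xb8
r0 is callee-saved -> restored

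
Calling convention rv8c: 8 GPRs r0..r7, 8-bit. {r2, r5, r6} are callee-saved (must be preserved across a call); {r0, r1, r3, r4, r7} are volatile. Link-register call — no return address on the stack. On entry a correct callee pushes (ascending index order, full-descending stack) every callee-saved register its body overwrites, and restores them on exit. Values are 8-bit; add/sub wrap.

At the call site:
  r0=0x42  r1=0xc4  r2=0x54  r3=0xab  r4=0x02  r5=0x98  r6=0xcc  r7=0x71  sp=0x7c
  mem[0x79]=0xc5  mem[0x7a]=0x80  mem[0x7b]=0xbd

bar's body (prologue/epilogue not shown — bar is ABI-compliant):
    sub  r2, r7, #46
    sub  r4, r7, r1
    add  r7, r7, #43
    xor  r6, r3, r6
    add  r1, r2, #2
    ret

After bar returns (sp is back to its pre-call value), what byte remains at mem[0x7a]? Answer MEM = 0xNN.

MEM = 0xcc

prologue: push r2 → mem[0x7b]=0x54, sp=0x7b
prologue: push r6 → mem[0x7a]=0xcc, sp=0x7a
body[0] sub  r2, r7, #46 → r2=0x43
body[1] sub  r4, r7, r1 → r4=0xad
body[2] add  r7, r7, #43 → r7=0x9c
body[3] xor  r6, r3, r6 → r6=0x67
body[4] add  r1, r2, #2 → r1=0x45
epilogue: pop r6=0xcc, sp=0x7b
epilogue: pop r2=0x54, sp=0x7c
prologue pushed ['r2', 'r6'] at ['0x7b', '0x7a']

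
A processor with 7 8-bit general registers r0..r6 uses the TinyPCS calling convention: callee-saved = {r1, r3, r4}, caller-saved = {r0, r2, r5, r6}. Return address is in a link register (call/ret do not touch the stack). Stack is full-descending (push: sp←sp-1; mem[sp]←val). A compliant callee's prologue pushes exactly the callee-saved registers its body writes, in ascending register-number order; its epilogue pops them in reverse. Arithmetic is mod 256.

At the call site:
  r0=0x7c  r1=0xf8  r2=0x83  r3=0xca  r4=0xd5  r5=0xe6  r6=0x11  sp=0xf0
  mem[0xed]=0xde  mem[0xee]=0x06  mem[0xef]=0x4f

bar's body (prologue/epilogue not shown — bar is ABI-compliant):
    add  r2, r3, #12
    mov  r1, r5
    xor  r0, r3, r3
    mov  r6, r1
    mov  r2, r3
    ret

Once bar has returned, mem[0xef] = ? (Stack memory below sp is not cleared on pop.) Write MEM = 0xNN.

prologue: push r1 -> mem[0xef]=0xf8, sp=0xef
body[0] add  r2, r3, #12 -> r2=0xd6
body[1] mov  r1, r5 -> r1=0xe6
body[2] xor  r0, r3, r3 -> r0=0x00
body[3] mov  r6, r1 -> r6=0xe6
body[4] mov  r2, r3 -> r2=0xca
epilogue: pop r1=0xf8, sp=0xf0
prologue pushed ['r1'] at ['0xef']

MEM = 0xf8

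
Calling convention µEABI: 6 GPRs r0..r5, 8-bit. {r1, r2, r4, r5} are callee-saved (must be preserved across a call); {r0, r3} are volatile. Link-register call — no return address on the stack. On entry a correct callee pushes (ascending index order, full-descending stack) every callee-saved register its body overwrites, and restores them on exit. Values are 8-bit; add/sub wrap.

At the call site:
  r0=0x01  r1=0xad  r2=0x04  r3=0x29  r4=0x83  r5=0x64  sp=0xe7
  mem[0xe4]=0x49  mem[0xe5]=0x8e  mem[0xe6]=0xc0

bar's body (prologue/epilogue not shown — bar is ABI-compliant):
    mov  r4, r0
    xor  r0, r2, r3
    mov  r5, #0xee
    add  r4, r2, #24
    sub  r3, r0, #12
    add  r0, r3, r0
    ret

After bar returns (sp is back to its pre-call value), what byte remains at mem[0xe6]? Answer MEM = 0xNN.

MEM = 0x83

prologue: push r4 → mem[0xe6]=0x83, sp=0xe6
prologue: push r5 → mem[0xe5]=0x64, sp=0xe5
body[0] mov  r4, r0 → r4=0x01
body[1] xor  r0, r2, r3 → r0=0x2d
body[2] mov  r5, #0xee → r5=0xee
body[3] add  r4, r2, #24 → r4=0x1c
body[4] sub  r3, r0, #12 → r3=0x21
body[5] add  r0, r3, r0 → r0=0x4e
epilogue: pop r5=0x64, sp=0xe6
epilogue: pop r4=0x83, sp=0xe7
prologue pushed ['r4', 'r5'] at ['0xe6', '0xe5']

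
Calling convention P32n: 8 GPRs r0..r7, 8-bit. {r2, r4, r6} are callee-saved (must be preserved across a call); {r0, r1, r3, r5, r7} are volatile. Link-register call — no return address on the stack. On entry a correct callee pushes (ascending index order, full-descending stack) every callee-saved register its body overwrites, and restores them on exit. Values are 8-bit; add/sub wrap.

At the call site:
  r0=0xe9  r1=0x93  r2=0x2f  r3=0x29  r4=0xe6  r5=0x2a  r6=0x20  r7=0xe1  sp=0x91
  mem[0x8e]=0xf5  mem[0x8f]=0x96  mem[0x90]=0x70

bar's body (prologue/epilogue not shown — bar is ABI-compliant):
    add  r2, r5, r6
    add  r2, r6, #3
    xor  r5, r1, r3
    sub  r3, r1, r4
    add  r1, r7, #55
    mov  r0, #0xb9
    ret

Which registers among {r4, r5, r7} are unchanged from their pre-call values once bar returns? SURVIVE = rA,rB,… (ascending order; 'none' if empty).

prologue: push r2 -> mem[0x90]=0x2f, sp=0x90
body[0] add  r2, r5, r6 -> r2=0x4a
body[1] add  r2, r6, #3 -> r2=0x23
body[2] xor  r5, r1, r3 -> r5=0xba
body[3] sub  r3, r1, r4 -> r3=0xad
body[4] add  r1, r7, #55 -> r1=0x18
body[5] mov  r0, #0xb9 -> r0=0xb9
epilogue: pop r2=0x2f, sp=0x91
r4: callee-saved, written=False
r5: caller-saved, written=True
r7: caller-saved, written=False

SURVIVE = r4,r7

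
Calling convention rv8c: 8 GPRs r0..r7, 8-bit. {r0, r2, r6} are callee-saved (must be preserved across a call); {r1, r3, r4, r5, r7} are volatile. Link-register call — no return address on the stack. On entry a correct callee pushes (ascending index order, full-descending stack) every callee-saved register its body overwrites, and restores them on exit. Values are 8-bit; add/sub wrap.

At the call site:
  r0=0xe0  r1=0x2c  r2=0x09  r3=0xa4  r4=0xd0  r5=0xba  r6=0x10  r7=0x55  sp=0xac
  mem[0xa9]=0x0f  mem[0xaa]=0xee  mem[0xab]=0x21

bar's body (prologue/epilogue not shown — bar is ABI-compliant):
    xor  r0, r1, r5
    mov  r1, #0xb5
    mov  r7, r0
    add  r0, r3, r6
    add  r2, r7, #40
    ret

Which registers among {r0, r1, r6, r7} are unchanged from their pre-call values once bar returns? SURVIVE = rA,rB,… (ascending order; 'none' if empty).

SURVIVE = r0,r6

prologue: push r0 → mem[0xab]=0xe0, sp=0xab
prologue: push r2 → mem[0xaa]=0x09, sp=0xaa
body[0] xor  r0, r1, r5 → r0=0x96
body[1] mov  r1, #0xb5 → r1=0xb5
body[2] mov  r7, r0 → r7=0x96
body[3] add  r0, r3, r6 → r0=0xb4
body[4] add  r2, r7, #40 → r2=0xbe
epilogue: pop r2=0x09, sp=0xab
epilogue: pop r0=0xe0, sp=0xac
r0: callee-saved, written=True
r1: caller-saved, written=True
r6: callee-saved, written=False
r7: caller-saved, written=True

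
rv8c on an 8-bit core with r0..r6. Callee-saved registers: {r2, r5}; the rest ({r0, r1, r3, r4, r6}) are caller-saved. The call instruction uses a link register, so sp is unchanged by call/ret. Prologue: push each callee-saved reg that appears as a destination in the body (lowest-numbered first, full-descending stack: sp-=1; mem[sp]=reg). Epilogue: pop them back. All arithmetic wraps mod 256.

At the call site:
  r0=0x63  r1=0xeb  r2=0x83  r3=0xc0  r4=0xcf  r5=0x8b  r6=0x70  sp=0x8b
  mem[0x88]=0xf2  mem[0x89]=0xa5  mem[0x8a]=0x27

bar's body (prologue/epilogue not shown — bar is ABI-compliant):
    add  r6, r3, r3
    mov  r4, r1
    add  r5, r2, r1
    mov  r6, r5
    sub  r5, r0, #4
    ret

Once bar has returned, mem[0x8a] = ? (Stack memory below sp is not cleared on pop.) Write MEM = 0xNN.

MEM = 0x8b

prologue: push r5 -> mem[0x8a]=0x8b, sp=0x8a
body[0] add  r6, r3, r3 -> r6=0x80
body[1] mov  r4, r1 -> r4=0xeb
body[2] add  r5, r2, r1 -> r5=0x6e
body[3] mov  r6, r5 -> r6=0x6e
body[4] sub  r5, r0, #4 -> r5=0x5f
epilogue: pop r5=0x8b, sp=0x8b
prologue pushed ['r5'] at ['0x8a']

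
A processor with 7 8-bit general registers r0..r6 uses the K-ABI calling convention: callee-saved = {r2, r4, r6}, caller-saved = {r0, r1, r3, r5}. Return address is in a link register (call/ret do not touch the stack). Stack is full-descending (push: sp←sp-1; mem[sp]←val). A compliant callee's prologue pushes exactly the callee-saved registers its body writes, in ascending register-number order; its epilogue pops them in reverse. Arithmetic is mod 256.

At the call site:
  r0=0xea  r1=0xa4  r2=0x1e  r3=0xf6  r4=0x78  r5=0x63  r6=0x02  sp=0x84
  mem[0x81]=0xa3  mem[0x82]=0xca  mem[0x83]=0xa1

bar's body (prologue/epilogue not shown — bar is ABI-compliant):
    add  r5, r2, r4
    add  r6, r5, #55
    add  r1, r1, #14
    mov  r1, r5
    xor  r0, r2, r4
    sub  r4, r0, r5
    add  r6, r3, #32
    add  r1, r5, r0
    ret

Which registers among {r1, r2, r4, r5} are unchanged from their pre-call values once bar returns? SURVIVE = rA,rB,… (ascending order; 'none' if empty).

prologue: push r4 → mem[0x83]=0x78, sp=0x83
prologue: push r6 → mem[0x82]=0x02, sp=0x82
body[0] add  r5, r2, r4 → r5=0x96
body[1] add  r6, r5, #55 → r6=0xcd
body[2] add  r1, r1, #14 → r1=0xb2
body[3] mov  r1, r5 → r1=0x96
body[4] xor  r0, r2, r4 → r0=0x66
body[5] sub  r4, r0, r5 → r4=0xd0
body[6] add  r6, r3, #32 → r6=0x16
body[7] add  r1, r5, r0 → r1=0xfc
epilogue: pop r6=0x02, sp=0x83
epilogue: pop r4=0x78, sp=0x84
r1: caller-saved, written=True
r2: callee-saved, written=False
r4: callee-saved, written=True
r5: caller-saved, written=True

SURVIVE = r2,r4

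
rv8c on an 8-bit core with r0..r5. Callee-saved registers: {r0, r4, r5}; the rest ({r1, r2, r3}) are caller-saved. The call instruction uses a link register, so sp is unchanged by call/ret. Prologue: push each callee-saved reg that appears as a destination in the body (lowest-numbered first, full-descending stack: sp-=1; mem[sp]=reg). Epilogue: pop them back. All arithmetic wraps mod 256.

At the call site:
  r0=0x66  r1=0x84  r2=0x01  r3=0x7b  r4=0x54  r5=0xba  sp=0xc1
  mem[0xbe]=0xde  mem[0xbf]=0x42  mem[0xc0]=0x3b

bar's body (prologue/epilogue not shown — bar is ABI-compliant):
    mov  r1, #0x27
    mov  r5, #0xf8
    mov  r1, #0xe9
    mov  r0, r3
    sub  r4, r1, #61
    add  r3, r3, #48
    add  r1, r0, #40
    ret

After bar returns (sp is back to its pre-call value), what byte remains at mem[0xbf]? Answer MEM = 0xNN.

MEM = 0x54

prologue: push r0 -> mem[0xc0]=0x66, sp=0xc0
prologue: push r4 -> mem[0xbf]=0x54, sp=0xbf
prologue: push r5 -> mem[0xbe]=0xba, sp=0xbe
body[0] mov  r1, #0x27 -> r1=0x27
body[1] mov  r5, #0xf8 -> r5=0xf8
body[2] mov  r1, #0xe9 -> r1=0xe9
body[3] mov  r0, r3 -> r0=0x7b
body[4] sub  r4, r1, #61 -> r4=0xac
body[5] add  r3, r3, #48 -> r3=0xab
body[6] add  r1, r0, #40 -> r1=0xa3
epilogue: pop r5=0xba, sp=0xbf
epilogue: pop r4=0x54, sp=0xc0
epilogue: pop r0=0x66, sp=0xc1
prologue pushed ['r0', 'r4', 'r5'] at ['0xc0', '0xbf', '0xbe']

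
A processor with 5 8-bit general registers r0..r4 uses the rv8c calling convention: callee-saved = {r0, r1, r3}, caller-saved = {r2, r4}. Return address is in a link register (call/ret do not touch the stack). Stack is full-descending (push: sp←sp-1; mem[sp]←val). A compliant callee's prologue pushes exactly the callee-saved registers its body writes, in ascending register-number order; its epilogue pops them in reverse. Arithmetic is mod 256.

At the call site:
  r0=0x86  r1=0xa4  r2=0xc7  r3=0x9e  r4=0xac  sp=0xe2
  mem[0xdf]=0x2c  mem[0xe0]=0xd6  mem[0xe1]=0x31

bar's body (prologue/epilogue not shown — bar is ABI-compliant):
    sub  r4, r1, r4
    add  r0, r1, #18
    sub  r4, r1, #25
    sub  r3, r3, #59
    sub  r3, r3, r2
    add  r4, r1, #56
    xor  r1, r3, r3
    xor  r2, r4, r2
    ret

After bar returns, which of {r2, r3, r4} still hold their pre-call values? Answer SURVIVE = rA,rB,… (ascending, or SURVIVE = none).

prologue: push r0 -> mem[0xe1]=0x86, sp=0xe1
prologue: push r1 -> mem[0xe0]=0xa4, sp=0xe0
prologue: push r3 -> mem[0xdf]=0x9e, sp=0xdf
body[0] sub  r4, r1, r4 -> r4=0xf8
body[1] add  r0, r1, #18 -> r0=0xb6
body[2] sub  r4, r1, #25 -> r4=0x8b
body[3] sub  r3, r3, #59 -> r3=0x63
body[4] sub  r3, r3, r2 -> r3=0x9c
body[5] add  r4, r1, #56 -> r4=0xdc
body[6] xor  r1, r3, r3 -> r1=0x00
body[7] xor  r2, r4, r2 -> r2=0x1b
epilogue: pop r3=0x9e, sp=0xe0
epilogue: pop r1=0xa4, sp=0xe1
epilogue: pop r0=0x86, sp=0xe2
r2: caller-saved, written=True
r3: callee-saved, written=True
r4: caller-saved, written=True

SURVIVE = r3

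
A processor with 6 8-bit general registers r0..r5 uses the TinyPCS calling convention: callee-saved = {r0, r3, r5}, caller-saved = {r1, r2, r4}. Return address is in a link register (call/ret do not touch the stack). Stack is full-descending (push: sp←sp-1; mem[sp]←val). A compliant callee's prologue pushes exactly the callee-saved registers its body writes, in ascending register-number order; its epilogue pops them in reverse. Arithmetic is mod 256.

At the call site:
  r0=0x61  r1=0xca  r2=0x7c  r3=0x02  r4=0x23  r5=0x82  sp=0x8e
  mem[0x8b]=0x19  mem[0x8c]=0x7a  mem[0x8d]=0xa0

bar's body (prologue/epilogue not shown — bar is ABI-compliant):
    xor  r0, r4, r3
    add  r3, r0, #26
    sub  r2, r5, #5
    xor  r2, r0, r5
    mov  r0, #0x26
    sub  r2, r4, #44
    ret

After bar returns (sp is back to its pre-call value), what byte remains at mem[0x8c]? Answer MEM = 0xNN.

MEM = 0x02

prologue: push r0 -> mem[0x8d]=0x61, sp=0x8d
prologue: push r3 -> mem[0x8c]=0x02, sp=0x8c
body[0] xor  r0, r4, r3 -> r0=0x21
body[1] add  r3, r0, #26 -> r3=0x3b
body[2] sub  r2, r5, #5 -> r2=0x7d
body[3] xor  r2, r0, r5 -> r2=0xa3
body[4] mov  r0, #0x26 -> r0=0x26
body[5] sub  r2, r4, #44 -> r2=0xf7
epilogue: pop r3=0x02, sp=0x8d
epilogue: pop r0=0x61, sp=0x8e
prologue pushed ['r0', 'r3'] at ['0x8d', '0x8c']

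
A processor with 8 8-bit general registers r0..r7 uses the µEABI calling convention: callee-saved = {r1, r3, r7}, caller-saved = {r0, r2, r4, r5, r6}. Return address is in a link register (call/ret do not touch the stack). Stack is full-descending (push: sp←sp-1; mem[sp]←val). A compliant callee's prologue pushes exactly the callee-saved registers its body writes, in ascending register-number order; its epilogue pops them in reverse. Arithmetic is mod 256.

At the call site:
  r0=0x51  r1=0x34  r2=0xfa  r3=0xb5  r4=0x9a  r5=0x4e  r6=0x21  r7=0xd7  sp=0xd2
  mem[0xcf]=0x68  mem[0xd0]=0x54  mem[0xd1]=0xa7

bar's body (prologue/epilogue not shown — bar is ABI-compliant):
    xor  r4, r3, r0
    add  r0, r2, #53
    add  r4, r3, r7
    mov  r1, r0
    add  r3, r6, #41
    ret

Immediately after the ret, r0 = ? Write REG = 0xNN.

prologue: push r1 -> mem[0xd1]=0x34, sp=0xd1
prologue: push r3 -> mem[0xd0]=0xb5, sp=0xd0
body[0] xor  r4, r3, r0 -> r4=0xe4
body[1] add  r0, r2, #53 -> r0=0x2f
body[2] add  r4, r3, r7 -> r4=0x8c
body[3] mov  r1, r0 -> r1=0x2f
body[4] add  r3, r6, #41 -> r3=0x4a
epilogue: pop r3=0xb5, sp=0xd1
epilogue: pop r1=0x34, sp=0xd2
r0 is caller-saved -> body value

REG = 0x2f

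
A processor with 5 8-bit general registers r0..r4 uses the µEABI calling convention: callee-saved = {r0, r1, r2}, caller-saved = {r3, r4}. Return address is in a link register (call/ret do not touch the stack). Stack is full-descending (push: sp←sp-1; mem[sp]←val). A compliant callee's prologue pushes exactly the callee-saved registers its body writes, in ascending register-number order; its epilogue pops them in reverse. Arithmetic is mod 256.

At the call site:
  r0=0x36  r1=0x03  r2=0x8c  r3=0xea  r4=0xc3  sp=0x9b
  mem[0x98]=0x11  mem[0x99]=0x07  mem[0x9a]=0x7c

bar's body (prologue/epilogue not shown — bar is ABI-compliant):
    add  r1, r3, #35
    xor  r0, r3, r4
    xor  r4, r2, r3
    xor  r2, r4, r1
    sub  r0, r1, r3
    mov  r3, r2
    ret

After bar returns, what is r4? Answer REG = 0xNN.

REG = 0x66

prologue: push r0 -> mem[0x9a]=0x36, sp=0x9a
prologue: push r1 -> mem[0x99]=0x03, sp=0x99
prologue: push r2 -> mem[0x98]=0x8c, sp=0x98
body[0] add  r1, r3, #35 -> r1=0x0d
body[1] xor  r0, r3, r4 -> r0=0x29
body[2] xor  r4, r2, r3 -> r4=0x66
body[3] xor  r2, r4, r1 -> r2=0x6b
body[4] sub  r0, r1, r3 -> r0=0x23
body[5] mov  r3, r2 -> r3=0x6b
epilogue: pop r2=0x8c, sp=0x99
epilogue: pop r1=0x03, sp=0x9a
epilogue: pop r0=0x36, sp=0x9b
r4 is caller-saved -> body value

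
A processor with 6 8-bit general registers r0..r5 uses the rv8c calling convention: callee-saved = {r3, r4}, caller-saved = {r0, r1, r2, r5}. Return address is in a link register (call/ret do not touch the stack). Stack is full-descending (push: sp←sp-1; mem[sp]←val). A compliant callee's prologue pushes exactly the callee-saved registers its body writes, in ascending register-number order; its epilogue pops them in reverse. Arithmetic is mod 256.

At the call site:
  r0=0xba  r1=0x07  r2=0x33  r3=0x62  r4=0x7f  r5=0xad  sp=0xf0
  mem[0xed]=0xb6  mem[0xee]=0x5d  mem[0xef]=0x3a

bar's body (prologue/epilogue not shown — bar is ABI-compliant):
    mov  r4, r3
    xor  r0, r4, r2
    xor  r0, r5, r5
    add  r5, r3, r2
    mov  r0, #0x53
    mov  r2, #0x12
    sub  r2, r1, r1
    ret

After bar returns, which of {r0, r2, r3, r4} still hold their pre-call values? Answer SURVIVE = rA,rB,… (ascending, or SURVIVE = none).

SURVIVE = r3,r4

prologue: push r4 -> mem[0xef]=0x7f, sp=0xef
body[0] mov  r4, r3 -> r4=0x62
body[1] xor  r0, r4, r2 -> r0=0x51
body[2] xor  r0, r5, r5 -> r0=0x00
body[3] add  r5, r3, r2 -> r5=0x95
body[4] mov  r0, #0x53 -> r0=0x53
body[5] mov  r2, #0x12 -> r2=0x12
body[6] sub  r2, r1, r1 -> r2=0x00
epilogue: pop r4=0x7f, sp=0xf0
r0: caller-saved, written=True
r2: caller-saved, written=True
r3: callee-saved, written=False
r4: callee-saved, written=True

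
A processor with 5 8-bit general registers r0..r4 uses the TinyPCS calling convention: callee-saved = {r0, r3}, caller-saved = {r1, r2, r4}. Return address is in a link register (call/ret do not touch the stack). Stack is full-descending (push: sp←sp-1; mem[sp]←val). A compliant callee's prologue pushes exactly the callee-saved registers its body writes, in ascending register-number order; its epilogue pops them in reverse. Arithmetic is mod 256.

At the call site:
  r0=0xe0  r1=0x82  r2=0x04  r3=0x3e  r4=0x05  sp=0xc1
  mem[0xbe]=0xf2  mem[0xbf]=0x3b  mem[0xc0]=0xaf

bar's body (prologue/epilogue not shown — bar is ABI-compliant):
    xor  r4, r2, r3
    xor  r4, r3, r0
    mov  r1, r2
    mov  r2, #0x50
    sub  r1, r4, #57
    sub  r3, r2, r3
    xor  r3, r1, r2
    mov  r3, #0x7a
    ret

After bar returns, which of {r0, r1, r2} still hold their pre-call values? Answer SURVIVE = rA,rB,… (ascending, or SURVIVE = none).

SURVIVE = r0

prologue: push r3 -> mem[0xc0]=0x3e, sp=0xc0
body[0] xor  r4, r2, r3 -> r4=0x3a
body[1] xor  r4, r3, r0 -> r4=0xde
body[2] mov  r1, r2 -> r1=0x04
body[3] mov  r2, #0x50 -> r2=0x50
body[4] sub  r1, r4, #57 -> r1=0xa5
body[5] sub  r3, r2, r3 -> r3=0x12
body[6] xor  r3, r1, r2 -> r3=0xf5
body[7] mov  r3, #0x7a -> r3=0x7a
epilogue: pop r3=0x3e, sp=0xc1
r0: callee-saved, written=False
r1: caller-saved, written=True
r2: caller-saved, written=True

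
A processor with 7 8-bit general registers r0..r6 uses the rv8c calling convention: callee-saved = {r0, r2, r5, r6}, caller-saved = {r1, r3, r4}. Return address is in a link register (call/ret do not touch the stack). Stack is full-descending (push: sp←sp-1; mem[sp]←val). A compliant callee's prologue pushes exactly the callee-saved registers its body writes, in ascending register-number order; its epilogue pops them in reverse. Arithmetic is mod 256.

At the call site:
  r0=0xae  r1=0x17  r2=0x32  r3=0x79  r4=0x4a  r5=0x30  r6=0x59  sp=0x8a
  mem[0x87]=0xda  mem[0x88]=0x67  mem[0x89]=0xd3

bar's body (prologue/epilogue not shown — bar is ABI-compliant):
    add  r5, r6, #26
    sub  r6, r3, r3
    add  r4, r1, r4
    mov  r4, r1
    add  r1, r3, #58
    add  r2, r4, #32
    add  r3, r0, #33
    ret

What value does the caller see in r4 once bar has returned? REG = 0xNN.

prologue: push r2 → mem[0x89]=0x32, sp=0x89
prologue: push r5 → mem[0x88]=0x30, sp=0x88
prologue: push r6 → mem[0x87]=0x59, sp=0x87
body[0] add  r5, r6, #26 → r5=0x73
body[1] sub  r6, r3, r3 → r6=0x00
body[2] add  r4, r1, r4 → r4=0x61
body[3] mov  r4, r1 → r4=0x17
body[4] add  r1, r3, #58 → r1=0xb3
body[5] add  r2, r4, #32 → r2=0x37
body[6] add  r3, r0, #33 → r3=0xcf
epilogue: pop r6=0x59, sp=0x88
epilogue: pop r5=0x30, sp=0x89
epilogue: pop r2=0x32, sp=0x8a
r4 is caller-saved → body value

REG = 0x17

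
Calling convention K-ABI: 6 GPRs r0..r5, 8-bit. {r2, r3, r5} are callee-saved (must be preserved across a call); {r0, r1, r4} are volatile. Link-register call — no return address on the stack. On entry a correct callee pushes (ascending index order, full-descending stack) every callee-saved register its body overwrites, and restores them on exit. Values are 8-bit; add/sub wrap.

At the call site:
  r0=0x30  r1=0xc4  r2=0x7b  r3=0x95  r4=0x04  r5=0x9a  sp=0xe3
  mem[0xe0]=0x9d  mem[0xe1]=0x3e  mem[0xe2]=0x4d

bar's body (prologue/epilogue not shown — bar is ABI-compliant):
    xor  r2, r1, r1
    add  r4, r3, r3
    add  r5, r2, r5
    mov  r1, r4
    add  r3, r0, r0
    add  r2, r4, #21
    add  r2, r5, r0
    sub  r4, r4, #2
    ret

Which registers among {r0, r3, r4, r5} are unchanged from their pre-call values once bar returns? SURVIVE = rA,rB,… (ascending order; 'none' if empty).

prologue: push r2 -> mem[0xe2]=0x7b, sp=0xe2
prologue: push r3 -> mem[0xe1]=0x95, sp=0xe1
prologue: push r5 -> mem[0xe0]=0x9a, sp=0xe0
body[0] xor  r2, r1, r1 -> r2=0x00
body[1] add  r4, r3, r3 -> r4=0x2a
body[2] add  r5, r2, r5 -> r5=0x9a
body[3] mov  r1, r4 -> r1=0x2a
body[4] add  r3, r0, r0 -> r3=0x60
body[5] add  r2, r4, #21 -> r2=0x3f
body[6] add  r2, r5, r0 -> r2=0xca
body[7] sub  r4, r4, #2 -> r4=0x28
epilogue: pop r5=0x9a, sp=0xe1
epilogue: pop r3=0x95, sp=0xe2
epilogue: pop r2=0x7b, sp=0xe3
r0: caller-saved, written=False
r3: callee-saved, written=True
r4: caller-saved, written=True
r5: callee-saved, written=True

SURVIVE = r0,r3,r5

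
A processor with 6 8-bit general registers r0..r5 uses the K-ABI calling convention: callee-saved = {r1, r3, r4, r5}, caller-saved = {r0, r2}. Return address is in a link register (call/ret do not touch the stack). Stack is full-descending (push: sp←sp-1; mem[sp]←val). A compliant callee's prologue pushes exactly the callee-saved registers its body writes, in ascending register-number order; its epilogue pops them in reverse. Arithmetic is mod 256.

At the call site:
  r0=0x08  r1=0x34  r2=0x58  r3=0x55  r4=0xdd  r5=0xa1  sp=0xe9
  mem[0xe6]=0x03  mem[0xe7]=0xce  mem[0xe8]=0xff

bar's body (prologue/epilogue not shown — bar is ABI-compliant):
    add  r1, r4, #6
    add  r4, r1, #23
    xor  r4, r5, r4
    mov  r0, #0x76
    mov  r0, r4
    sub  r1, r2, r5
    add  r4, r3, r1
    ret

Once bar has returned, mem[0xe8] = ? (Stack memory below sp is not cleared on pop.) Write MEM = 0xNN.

prologue: push r1 → mem[0xe8]=0x34, sp=0xe8
prologue: push r4 → mem[0xe7]=0xdd, sp=0xe7
body[0] add  r1, r4, #6 → r1=0xe3
body[1] add  r4, r1, #23 → r4=0xfa
body[2] xor  r4, r5, r4 → r4=0x5b
body[3] mov  r0, #0x76 → r0=0x76
body[4] mov  r0, r4 → r0=0x5b
body[5] sub  r1, r2, r5 → r1=0xb7
body[6] add  r4, r3, r1 → r4=0x0c
epilogue: pop r4=0xdd, sp=0xe8
epilogue: pop r1=0x34, sp=0xe9
prologue pushed ['r1', 'r4'] at ['0xe8', '0xe7']

MEM = 0x34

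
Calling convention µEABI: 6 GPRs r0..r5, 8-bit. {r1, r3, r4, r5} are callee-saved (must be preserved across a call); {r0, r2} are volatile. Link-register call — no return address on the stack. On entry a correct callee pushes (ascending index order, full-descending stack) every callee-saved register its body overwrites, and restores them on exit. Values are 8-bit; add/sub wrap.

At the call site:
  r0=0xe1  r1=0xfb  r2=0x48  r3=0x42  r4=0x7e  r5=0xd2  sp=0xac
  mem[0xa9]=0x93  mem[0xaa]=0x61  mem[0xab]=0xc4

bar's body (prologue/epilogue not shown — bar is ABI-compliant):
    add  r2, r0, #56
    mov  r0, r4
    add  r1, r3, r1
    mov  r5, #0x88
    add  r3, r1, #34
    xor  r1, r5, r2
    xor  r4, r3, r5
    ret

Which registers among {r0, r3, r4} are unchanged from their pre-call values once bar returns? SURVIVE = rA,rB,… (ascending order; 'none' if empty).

SURVIVE = r3,r4

prologue: push r1 -> mem[0xab]=0xfb, sp=0xab
prologue: push r3 -> mem[0xaa]=0x42, sp=0xaa
prologue: push r4 -> mem[0xa9]=0x7e, sp=0xa9
prologue: push r5 -> mem[0xa8]=0xd2, sp=0xa8
body[0] add  r2, r0, #56 -> r2=0x19
body[1] mov  r0, r4 -> r0=0x7e
body[2] add  r1, r3, r1 -> r1=0x3d
body[3] mov  r5, #0x88 -> r5=0x88
body[4] add  r3, r1, #34 -> r3=0x5f
body[5] xor  r1, r5, r2 -> r1=0x91
body[6] xor  r4, r3, r5 -> r4=0xd7
epilogue: pop r5=0xd2, sp=0xa9
epilogue: pop r4=0x7e, sp=0xaa
epilogue: pop r3=0x42, sp=0xab
epilogue: pop r1=0xfb, sp=0xac
r0: caller-saved, written=True
r3: callee-saved, written=True
r4: callee-saved, written=True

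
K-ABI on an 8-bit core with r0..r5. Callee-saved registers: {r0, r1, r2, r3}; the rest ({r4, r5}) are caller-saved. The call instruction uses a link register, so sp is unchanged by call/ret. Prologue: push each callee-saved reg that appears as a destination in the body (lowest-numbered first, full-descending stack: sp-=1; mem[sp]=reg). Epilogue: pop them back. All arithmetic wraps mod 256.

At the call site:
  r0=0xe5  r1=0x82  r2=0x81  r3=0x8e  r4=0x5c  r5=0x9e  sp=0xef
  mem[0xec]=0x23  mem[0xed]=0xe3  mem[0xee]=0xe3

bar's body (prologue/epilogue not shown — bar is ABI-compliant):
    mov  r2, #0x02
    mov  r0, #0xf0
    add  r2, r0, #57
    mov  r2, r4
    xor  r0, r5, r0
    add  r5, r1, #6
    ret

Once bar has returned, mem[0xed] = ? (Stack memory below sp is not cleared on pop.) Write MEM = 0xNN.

prologue: push r0 → mem[0xee]=0xe5, sp=0xee
prologue: push r2 → mem[0xed]=0x81, sp=0xed
body[0] mov  r2, #0x02 → r2=0x02
body[1] mov  r0, #0xf0 → r0=0xf0
body[2] add  r2, r0, #57 → r2=0x29
body[3] mov  r2, r4 → r2=0x5c
body[4] xor  r0, r5, r0 → r0=0x6e
body[5] add  r5, r1, #6 → r5=0x88
epilogue: pop r2=0x81, sp=0xee
epilogue: pop r0=0xe5, sp=0xef
prologue pushed ['r0', 'r2'] at ['0xee', '0xed']

MEM = 0x81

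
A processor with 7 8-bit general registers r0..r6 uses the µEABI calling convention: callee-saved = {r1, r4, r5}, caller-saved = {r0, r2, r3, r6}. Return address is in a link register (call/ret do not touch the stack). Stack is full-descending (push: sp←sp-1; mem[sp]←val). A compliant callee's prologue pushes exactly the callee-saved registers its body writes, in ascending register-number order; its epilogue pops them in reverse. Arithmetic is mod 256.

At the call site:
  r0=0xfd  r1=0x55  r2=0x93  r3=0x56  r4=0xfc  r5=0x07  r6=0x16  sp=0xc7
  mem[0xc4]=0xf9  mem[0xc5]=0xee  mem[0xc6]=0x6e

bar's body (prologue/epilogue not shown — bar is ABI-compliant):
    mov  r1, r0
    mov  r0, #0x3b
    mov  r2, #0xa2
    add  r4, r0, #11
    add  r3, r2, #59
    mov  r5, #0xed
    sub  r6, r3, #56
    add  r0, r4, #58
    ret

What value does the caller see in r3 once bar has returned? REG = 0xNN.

prologue: push r1 → mem[0xc6]=0x55, sp=0xc6
prologue: push r4 → mem[0xc5]=0xfc, sp=0xc5
prologue: push r5 → mem[0xc4]=0x07, sp=0xc4
body[0] mov  r1, r0 → r1=0xfd
body[1] mov  r0, #0x3b → r0=0x3b
body[2] mov  r2, #0xa2 → r2=0xa2
body[3] add  r4, r0, #11 → r4=0x46
body[4] add  r3, r2, #59 → r3=0xdd
body[5] mov  r5, #0xed → r5=0xed
body[6] sub  r6, r3, #56 → r6=0xa5
body[7] add  r0, r4, #58 → r0=0x80
epilogue: pop r5=0x07, sp=0xc5
epilogue: pop r4=0xfc, sp=0xc6
epilogue: pop r1=0x55, sp=0xc7
r3 is caller-saved → body value

REG = 0xdd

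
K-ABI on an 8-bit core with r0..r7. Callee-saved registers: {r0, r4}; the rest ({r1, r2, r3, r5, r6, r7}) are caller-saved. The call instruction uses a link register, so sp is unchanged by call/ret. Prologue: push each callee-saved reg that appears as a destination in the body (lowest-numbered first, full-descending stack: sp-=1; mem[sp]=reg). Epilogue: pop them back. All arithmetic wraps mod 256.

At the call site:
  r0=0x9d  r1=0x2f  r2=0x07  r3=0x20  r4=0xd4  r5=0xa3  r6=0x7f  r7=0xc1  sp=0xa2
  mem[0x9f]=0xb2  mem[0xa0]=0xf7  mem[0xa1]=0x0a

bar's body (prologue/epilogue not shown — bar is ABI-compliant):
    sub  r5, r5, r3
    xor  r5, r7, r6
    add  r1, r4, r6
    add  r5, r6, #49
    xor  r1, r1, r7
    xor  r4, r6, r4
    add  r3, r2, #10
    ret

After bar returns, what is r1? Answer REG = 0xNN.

prologue: push r4 → mem[0xa1]=0xd4, sp=0xa1
body[0] sub  r5, r5, r3 → r5=0x83
body[1] xor  r5, r7, r6 → r5=0xbe
body[2] add  r1, r4, r6 → r1=0x53
body[3] add  r5, r6, #49 → r5=0xb0
body[4] xor  r1, r1, r7 → r1=0x92
body[5] xor  r4, r6, r4 → r4=0xab
body[6] add  r3, r2, #10 → r3=0x11
epilogue: pop r4=0xd4, sp=0xa2
r1 is caller-saved → body value

REG = 0x92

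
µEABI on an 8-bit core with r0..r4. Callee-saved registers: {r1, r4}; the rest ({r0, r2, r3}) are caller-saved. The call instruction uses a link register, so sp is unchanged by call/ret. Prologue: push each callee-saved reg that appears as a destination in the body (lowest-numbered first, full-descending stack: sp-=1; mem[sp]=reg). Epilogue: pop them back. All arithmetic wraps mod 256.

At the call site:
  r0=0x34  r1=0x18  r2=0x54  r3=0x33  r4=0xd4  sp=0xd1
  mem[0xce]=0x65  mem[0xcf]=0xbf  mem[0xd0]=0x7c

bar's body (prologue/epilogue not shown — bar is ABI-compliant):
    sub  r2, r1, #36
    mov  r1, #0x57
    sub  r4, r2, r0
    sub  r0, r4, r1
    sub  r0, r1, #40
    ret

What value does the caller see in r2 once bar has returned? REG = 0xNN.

prologue: push r1 → mem[0xd0]=0x18, sp=0xd0
prologue: push r4 → mem[0xcf]=0xd4, sp=0xcf
body[0] sub  r2, r1, #36 → r2=0xf4
body[1] mov  r1, #0x57 → r1=0x57
body[2] sub  r4, r2, r0 → r4=0xc0
body[3] sub  r0, r4, r1 → r0=0x69
body[4] sub  r0, r1, #40 → r0=0x2f
epilogue: pop r4=0xd4, sp=0xd0
epilogue: pop r1=0x18, sp=0xd1
r2 is caller-saved → body value

REG = 0xf4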